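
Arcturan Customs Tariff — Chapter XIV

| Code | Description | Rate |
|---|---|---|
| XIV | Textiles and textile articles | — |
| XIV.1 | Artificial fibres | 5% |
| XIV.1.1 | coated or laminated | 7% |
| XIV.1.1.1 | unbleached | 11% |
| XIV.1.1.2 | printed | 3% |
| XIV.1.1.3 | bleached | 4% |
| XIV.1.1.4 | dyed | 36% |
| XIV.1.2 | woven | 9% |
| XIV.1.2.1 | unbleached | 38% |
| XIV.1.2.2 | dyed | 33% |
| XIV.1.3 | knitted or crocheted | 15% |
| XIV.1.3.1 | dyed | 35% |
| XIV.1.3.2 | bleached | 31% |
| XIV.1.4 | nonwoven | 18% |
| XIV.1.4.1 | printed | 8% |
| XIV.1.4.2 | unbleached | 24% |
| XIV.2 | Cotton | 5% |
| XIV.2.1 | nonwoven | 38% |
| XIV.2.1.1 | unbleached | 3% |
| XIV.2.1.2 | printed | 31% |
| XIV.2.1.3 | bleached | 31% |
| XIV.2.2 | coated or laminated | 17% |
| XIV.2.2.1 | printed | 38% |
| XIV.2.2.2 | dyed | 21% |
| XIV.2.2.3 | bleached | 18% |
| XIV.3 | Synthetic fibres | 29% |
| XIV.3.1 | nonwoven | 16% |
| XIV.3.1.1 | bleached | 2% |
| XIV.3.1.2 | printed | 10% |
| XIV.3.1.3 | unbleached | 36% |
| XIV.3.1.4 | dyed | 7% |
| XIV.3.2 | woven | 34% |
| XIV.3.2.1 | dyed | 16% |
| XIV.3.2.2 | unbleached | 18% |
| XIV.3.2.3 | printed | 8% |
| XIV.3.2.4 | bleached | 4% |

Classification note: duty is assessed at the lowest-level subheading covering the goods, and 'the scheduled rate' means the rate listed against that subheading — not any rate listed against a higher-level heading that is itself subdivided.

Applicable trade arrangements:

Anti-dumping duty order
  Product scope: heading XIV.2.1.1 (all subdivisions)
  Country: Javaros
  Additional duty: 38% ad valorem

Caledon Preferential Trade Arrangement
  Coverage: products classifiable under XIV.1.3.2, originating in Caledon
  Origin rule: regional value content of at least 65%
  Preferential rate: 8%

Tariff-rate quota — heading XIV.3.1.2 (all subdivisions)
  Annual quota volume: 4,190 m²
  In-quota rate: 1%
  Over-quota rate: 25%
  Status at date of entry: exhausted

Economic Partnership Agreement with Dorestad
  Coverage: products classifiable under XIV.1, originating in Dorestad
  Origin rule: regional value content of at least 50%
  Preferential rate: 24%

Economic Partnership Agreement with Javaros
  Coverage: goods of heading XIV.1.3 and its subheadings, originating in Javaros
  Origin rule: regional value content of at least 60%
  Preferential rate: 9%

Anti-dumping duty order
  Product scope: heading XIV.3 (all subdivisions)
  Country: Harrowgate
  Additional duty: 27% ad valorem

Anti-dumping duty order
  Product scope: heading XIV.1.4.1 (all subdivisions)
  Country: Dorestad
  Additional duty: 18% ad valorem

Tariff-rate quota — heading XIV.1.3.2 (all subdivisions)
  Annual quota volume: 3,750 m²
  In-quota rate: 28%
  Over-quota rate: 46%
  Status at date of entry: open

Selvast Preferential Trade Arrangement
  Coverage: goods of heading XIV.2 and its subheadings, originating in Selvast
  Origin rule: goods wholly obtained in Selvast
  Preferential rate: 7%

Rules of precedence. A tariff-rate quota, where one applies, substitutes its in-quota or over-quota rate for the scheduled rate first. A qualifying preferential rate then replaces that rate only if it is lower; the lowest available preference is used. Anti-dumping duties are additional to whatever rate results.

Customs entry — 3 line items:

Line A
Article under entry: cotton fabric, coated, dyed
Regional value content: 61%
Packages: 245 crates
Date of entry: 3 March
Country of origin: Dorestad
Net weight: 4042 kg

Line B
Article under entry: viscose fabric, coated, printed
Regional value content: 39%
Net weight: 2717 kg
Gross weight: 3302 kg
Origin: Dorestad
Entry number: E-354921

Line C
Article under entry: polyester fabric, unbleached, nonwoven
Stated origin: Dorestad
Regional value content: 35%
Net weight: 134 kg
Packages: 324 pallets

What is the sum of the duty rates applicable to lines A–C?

Line A: cotton → XIV.2; coated → XIV.2.2; dyed → XIV.2.2.2. Scheduled 21%. Dorestad agreement on XIV.1: XIV.2.2.2 not covered. → 21%.
Line B: viscose → XIV.1; coated → XIV.1.1; printed → XIV.1.1.2. Scheduled 3%. Dorestad agreement on XIV.1: RVC < 50%. → 3%.
Line C: polyester → XIV.3; nonwoven → XIV.3.1; unbleached → XIV.3.1.3. Scheduled 36%. Dorestad agreement on XIV.1: XIV.3.1.3 not covered. → 36%.
Sum: 21% + 3% + 36% = 60%.

60%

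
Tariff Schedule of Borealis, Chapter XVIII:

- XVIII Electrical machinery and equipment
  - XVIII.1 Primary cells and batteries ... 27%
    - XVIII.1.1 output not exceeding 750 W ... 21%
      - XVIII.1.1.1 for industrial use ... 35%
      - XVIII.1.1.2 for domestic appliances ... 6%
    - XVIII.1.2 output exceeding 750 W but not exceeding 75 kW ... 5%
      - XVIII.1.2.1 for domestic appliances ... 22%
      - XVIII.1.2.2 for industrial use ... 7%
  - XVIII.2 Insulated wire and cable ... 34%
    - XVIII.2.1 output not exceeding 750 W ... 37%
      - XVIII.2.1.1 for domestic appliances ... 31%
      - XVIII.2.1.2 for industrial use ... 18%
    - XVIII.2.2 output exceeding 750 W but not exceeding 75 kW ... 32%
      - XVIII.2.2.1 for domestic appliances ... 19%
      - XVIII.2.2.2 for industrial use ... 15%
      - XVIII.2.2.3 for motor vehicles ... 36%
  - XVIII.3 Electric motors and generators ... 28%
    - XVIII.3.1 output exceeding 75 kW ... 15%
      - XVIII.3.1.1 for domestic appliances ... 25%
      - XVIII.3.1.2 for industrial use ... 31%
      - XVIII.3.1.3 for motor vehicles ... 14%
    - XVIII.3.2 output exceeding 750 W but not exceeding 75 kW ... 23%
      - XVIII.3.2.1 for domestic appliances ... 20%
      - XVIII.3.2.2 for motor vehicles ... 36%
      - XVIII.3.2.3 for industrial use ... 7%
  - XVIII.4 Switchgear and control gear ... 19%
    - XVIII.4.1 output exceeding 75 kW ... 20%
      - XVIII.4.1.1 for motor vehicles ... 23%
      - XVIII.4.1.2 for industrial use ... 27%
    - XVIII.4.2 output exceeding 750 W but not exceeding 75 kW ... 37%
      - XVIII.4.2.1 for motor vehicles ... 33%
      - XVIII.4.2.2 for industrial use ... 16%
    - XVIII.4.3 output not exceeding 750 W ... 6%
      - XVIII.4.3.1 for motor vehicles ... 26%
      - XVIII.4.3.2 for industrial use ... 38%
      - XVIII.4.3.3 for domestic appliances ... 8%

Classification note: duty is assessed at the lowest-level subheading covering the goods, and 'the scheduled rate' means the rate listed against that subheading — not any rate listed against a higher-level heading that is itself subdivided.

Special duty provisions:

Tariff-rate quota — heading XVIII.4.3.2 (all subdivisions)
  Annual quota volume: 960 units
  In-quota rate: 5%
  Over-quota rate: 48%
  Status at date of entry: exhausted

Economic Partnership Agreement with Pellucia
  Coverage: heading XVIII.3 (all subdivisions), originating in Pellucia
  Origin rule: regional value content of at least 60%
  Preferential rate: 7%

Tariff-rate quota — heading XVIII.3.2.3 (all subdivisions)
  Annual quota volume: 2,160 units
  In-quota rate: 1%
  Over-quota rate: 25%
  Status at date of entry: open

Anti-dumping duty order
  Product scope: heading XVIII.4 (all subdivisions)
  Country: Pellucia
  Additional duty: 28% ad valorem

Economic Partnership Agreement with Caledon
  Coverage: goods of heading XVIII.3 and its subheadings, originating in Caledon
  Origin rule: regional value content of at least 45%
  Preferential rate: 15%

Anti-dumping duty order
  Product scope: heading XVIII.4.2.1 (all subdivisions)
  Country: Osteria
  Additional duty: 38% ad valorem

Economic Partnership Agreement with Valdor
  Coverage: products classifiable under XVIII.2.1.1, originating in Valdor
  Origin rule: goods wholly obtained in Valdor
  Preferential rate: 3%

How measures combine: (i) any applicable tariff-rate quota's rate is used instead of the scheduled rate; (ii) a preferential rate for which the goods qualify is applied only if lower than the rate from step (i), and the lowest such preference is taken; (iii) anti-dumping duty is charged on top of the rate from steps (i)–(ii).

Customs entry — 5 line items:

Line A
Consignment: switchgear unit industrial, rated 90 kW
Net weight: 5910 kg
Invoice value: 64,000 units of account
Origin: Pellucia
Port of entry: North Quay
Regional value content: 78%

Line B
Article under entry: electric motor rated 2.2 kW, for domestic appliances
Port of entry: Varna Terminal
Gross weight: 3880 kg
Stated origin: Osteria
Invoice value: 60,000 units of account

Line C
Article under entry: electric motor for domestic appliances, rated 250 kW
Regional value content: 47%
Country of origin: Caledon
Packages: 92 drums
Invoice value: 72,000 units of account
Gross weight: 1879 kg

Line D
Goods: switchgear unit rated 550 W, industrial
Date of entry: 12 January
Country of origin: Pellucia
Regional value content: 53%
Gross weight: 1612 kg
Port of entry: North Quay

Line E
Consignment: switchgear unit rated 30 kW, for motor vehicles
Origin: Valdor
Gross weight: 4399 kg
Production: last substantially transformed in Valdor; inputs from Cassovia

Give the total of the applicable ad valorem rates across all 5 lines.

Line A: switchgear unit → XVIII.4; rated 90 kW → XVIII.4.1; industrial → XVIII.4.1.2. Scheduled 27%. Pellucia agreement on XVIII.3: XVIII.4.1.2 not covered; anti-dumping (Pellucia, XVIII.4): +28%; total 27% + 28% = 55%. → 55%.
Line B: electric motor → XVIII.3; rated 2.2 kW → XVIII.3.2; for domestic appliances → XVIII.3.2.1. Scheduled 20%. No special measure applies. → 20%.
Line C: electric motor → XVIII.3; rated 250 kW → XVIII.3.1; for domestic appliances → XVIII.3.1.1. Scheduled 25%. Caledon agreement on XVIII.3: RVC ≥ 45% → 15% available; preferential 15%. → 15%.
Line D: switchgear unit → XVIII.4; rated 550 W → XVIII.4.3; industrial → XVIII.4.3.2. Scheduled 38%. quota on XVIII.4.3.2 exhausted → over-quota 48%; Pellucia agreement on XVIII.3: XVIII.4.3.2 not covered; anti-dumping (Pellucia, XVIII.4): +28%; total 48% + 28% = 76%. → 76%.
Line E: switchgear unit → XVIII.4; rated 30 kW → XVIII.4.2; for motor vehicles → XVIII.4.2.1. Scheduled 33%. Valdor agreement on XVIII.2.1.1: XVIII.4.2.1 not covered. → 33%.
Sum: 55% + 20% + 15% + 76% + 33% = 199%.

199%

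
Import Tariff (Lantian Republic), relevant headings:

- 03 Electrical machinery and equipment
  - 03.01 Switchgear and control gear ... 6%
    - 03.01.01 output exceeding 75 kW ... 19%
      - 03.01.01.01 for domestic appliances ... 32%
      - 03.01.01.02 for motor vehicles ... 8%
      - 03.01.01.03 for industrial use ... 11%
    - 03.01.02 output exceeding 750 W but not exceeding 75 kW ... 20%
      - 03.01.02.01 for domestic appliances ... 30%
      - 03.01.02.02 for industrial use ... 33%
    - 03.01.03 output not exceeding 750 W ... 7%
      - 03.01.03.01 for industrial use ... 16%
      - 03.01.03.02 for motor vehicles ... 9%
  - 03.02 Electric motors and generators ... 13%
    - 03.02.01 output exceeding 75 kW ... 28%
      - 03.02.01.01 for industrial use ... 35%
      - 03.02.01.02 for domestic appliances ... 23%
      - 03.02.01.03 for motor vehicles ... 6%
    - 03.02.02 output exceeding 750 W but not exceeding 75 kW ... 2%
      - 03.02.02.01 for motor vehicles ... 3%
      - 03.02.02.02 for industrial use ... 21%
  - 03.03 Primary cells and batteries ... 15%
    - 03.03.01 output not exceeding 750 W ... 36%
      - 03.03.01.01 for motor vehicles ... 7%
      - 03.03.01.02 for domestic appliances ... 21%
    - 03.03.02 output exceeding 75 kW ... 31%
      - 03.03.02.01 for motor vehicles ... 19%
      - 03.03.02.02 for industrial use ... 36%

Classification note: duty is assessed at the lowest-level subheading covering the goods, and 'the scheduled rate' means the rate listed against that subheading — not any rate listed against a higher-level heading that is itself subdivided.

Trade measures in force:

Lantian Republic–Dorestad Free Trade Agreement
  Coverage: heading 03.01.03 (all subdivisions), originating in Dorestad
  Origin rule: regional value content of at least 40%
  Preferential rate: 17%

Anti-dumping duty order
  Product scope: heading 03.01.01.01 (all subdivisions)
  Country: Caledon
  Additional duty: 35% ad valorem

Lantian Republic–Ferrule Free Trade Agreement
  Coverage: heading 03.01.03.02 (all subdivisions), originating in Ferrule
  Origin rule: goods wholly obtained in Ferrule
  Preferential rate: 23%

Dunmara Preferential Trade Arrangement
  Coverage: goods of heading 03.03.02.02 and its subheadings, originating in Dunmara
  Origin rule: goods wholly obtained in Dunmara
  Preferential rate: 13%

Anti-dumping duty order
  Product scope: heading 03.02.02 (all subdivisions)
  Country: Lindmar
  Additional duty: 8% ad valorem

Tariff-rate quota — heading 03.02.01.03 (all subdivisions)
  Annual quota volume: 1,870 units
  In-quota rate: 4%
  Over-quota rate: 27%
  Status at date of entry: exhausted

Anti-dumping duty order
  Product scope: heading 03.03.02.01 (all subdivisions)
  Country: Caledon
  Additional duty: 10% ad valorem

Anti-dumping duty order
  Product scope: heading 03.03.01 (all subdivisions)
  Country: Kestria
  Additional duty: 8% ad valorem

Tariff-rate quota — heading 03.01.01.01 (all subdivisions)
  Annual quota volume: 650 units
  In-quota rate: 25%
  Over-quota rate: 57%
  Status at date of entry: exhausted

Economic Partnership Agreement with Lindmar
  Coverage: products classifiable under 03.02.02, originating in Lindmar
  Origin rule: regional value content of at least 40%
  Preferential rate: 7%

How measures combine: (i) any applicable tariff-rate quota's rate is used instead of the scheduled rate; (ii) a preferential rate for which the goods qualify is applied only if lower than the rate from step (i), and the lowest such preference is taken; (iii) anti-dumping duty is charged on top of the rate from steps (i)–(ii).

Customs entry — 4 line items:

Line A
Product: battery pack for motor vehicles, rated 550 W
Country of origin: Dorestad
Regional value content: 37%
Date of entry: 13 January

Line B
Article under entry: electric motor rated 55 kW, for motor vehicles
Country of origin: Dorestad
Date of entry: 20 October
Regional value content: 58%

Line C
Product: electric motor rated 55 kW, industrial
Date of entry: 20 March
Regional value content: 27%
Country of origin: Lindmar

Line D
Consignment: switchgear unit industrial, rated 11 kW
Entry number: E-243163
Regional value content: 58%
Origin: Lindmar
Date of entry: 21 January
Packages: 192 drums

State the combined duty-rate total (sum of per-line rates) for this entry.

72%

Line A: battery pack → 03.03; rated 550 W → 03.03.01; for motor vehicles → 03.03.01.01. Scheduled 7%. Dorestad agreement on 03.01.03: 03.03.01.01 not covered. → 7%.
Line B: electric motor → 03.02; rated 55 kW → 03.02.02; for motor vehicles → 03.02.02.01. Scheduled 3%. Dorestad agreement on 03.01.03: 03.02.02.01 not covered. → 3%.
Line C: electric motor → 03.02; rated 55 kW → 03.02.02; industrial → 03.02.02.02. Scheduled 21%. Lindmar agreement on 03.02.02: RVC < 40%; anti-dumping (Lindmar, 03.02.02): +8%; total 21% + 8% = 29%. → 29%.
Line D: switchgear unit → 03.01; rated 11 kW → 03.01.02; industrial → 03.01.02.02. Scheduled 33%. Lindmar agreement on 03.02.02: 03.01.02.02 not covered. → 33%.
Sum: 7% + 3% + 29% + 33% = 72%.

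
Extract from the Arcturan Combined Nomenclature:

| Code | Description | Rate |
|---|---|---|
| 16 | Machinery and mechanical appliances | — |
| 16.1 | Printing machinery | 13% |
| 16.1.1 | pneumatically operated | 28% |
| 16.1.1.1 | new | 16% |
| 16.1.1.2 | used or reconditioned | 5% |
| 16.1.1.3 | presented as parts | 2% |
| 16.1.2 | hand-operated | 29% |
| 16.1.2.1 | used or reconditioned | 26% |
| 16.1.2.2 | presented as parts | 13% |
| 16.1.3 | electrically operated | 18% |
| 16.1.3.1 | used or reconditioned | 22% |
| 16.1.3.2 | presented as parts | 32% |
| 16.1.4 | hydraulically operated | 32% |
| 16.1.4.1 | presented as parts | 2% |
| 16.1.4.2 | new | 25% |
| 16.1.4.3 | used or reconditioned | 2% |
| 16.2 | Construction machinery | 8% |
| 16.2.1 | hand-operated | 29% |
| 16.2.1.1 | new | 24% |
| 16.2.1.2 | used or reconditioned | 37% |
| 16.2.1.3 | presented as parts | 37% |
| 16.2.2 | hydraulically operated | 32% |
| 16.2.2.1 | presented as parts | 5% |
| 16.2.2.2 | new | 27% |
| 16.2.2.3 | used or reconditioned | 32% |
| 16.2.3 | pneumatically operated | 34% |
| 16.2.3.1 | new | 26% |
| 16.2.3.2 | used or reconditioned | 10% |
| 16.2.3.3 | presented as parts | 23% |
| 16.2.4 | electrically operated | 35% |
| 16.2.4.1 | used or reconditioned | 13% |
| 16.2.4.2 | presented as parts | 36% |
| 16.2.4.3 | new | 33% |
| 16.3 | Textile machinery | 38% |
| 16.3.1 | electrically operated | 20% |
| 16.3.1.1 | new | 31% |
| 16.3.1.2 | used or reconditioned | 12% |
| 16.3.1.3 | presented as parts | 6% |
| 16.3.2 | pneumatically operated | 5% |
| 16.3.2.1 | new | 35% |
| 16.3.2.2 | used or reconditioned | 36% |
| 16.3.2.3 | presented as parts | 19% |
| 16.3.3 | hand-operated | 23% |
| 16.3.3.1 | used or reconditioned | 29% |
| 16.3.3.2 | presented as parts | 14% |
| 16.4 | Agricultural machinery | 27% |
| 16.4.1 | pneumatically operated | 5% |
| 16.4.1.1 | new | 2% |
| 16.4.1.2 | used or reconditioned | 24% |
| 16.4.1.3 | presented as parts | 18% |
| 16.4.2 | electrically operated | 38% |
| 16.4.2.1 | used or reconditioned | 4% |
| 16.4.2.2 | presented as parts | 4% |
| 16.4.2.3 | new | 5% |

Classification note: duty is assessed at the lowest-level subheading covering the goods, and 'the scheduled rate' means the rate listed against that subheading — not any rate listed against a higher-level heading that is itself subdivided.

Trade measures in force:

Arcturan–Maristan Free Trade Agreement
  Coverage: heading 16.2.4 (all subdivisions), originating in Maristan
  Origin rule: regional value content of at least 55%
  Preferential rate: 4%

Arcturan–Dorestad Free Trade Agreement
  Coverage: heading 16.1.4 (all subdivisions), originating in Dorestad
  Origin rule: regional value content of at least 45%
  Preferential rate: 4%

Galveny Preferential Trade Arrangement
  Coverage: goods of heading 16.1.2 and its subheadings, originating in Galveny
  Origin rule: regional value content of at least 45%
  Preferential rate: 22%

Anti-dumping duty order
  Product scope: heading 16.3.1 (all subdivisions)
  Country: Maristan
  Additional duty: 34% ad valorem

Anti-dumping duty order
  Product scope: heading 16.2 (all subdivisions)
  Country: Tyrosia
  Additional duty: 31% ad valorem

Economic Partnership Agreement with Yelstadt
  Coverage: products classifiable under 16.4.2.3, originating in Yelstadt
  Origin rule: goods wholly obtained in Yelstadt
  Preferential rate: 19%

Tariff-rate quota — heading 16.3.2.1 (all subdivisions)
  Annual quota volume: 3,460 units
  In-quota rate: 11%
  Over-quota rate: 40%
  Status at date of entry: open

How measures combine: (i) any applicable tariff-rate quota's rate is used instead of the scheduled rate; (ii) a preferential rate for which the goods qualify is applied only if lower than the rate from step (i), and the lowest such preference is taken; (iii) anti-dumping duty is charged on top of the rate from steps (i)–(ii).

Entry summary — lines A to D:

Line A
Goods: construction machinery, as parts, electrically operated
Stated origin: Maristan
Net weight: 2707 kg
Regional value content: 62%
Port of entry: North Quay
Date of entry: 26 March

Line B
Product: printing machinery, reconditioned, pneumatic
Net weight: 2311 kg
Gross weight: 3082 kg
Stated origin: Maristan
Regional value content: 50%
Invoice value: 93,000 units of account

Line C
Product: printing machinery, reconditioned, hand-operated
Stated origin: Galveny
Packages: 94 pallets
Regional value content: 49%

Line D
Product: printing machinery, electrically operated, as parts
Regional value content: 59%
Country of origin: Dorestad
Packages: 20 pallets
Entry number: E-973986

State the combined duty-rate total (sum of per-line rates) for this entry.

63%

Line A: construction → 16.2; electrically operated → 16.2.4; as parts → 16.2.4.2. Scheduled 36%. Maristan agreement on 16.2.4: RVC ≥ 55% → 4% available; preferential 4%. → 4%.
Line B: printing → 16.1; pneumatic → 16.1.1; reconditioned → 16.1.1.2. Scheduled 5%. Maristan agreement on 16.2.4: 16.1.1.2 not covered. → 5%.
Line C: printing → 16.1; hand-operated → 16.1.2; reconditioned → 16.1.2.1. Scheduled 26%. Galveny agreement on 16.1.2: RVC ≥ 45% → 22% available; preferential 22%. → 22%.
Line D: printing → 16.1; electrically operated → 16.1.3; as parts → 16.1.3.2. Scheduled 32%. Dorestad agreement on 16.1.4: 16.1.3.2 not covered. → 32%.
Sum: 4% + 5% + 22% + 32% = 63%.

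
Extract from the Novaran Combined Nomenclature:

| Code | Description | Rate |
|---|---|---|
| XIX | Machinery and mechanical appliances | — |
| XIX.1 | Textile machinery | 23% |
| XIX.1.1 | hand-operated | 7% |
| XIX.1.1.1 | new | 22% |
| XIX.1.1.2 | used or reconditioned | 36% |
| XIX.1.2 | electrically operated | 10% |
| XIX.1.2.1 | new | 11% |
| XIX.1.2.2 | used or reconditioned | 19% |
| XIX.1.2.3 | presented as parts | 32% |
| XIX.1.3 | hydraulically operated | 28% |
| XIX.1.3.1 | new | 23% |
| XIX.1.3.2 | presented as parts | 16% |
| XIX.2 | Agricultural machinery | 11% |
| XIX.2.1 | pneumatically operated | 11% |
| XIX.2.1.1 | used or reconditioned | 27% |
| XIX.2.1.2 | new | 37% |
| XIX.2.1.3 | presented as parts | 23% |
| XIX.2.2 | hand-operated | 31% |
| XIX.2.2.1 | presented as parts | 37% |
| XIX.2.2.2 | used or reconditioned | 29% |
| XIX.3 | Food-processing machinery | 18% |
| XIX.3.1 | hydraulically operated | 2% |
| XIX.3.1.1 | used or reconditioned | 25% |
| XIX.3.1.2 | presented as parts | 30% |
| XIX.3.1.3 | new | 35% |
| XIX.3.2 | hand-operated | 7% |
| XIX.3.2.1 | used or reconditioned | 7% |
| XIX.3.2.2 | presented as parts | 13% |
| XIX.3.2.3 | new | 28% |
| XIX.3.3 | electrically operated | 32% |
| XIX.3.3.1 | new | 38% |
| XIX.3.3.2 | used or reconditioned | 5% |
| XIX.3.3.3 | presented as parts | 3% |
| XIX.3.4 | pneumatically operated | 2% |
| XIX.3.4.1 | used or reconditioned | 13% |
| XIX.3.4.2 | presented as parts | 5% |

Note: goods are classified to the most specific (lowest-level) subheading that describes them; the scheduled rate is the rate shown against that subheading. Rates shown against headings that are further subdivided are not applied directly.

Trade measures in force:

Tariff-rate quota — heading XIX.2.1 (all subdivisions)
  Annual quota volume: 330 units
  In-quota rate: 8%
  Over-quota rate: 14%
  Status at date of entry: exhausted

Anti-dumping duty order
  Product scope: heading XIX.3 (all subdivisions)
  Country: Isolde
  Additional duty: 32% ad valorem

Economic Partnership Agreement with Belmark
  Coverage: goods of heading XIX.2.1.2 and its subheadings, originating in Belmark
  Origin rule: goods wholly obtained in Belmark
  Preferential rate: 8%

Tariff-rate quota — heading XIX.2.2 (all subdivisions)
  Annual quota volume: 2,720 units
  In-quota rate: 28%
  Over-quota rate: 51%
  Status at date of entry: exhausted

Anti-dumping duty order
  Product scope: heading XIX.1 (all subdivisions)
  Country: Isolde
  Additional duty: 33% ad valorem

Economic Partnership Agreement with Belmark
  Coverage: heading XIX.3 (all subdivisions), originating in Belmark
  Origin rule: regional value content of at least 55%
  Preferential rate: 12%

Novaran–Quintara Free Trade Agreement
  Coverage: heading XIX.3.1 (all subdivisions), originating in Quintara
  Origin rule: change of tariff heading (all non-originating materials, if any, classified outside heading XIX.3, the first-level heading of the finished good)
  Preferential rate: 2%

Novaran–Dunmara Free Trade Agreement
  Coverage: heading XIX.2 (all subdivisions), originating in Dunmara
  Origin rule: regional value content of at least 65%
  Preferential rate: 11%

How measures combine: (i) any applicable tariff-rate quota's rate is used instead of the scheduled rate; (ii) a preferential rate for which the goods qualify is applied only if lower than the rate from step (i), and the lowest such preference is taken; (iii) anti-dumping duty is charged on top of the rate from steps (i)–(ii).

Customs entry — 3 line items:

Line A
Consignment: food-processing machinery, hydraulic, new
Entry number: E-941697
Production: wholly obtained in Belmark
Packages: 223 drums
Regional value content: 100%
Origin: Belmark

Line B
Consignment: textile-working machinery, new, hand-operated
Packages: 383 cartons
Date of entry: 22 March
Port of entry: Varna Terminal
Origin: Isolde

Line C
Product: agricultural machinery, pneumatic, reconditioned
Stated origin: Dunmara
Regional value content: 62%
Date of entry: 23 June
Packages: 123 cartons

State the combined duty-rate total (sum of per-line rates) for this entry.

Line A: food-processing → XIX.3; hydraulic → XIX.3.1; new → XIX.3.1.3. Scheduled 35%. Belmark agreement on XIX.2.1.2: XIX.3.1.3 not covered; Belmark agreement on XIX.3: RVC ≥ 55% → 12% available; preferential 12%. → 12%.
Line B: textile-working → XIX.1; hand-operated → XIX.1.1; new → XIX.1.1.1. Scheduled 22%. anti-dumping (Isolde, XIX.1): +33%; total 22% + 33% = 55%. → 55%.
Line C: agricultural → XIX.2; pneumatic → XIX.2.1; reconditioned → XIX.2.1.1. Scheduled 27%. quota on XIX.2.1 exhausted → over-quota 14%; Dunmara agreement on XIX.2: RVC < 65%. → 14%.
Sum: 12% + 55% + 14% = 81%.

81%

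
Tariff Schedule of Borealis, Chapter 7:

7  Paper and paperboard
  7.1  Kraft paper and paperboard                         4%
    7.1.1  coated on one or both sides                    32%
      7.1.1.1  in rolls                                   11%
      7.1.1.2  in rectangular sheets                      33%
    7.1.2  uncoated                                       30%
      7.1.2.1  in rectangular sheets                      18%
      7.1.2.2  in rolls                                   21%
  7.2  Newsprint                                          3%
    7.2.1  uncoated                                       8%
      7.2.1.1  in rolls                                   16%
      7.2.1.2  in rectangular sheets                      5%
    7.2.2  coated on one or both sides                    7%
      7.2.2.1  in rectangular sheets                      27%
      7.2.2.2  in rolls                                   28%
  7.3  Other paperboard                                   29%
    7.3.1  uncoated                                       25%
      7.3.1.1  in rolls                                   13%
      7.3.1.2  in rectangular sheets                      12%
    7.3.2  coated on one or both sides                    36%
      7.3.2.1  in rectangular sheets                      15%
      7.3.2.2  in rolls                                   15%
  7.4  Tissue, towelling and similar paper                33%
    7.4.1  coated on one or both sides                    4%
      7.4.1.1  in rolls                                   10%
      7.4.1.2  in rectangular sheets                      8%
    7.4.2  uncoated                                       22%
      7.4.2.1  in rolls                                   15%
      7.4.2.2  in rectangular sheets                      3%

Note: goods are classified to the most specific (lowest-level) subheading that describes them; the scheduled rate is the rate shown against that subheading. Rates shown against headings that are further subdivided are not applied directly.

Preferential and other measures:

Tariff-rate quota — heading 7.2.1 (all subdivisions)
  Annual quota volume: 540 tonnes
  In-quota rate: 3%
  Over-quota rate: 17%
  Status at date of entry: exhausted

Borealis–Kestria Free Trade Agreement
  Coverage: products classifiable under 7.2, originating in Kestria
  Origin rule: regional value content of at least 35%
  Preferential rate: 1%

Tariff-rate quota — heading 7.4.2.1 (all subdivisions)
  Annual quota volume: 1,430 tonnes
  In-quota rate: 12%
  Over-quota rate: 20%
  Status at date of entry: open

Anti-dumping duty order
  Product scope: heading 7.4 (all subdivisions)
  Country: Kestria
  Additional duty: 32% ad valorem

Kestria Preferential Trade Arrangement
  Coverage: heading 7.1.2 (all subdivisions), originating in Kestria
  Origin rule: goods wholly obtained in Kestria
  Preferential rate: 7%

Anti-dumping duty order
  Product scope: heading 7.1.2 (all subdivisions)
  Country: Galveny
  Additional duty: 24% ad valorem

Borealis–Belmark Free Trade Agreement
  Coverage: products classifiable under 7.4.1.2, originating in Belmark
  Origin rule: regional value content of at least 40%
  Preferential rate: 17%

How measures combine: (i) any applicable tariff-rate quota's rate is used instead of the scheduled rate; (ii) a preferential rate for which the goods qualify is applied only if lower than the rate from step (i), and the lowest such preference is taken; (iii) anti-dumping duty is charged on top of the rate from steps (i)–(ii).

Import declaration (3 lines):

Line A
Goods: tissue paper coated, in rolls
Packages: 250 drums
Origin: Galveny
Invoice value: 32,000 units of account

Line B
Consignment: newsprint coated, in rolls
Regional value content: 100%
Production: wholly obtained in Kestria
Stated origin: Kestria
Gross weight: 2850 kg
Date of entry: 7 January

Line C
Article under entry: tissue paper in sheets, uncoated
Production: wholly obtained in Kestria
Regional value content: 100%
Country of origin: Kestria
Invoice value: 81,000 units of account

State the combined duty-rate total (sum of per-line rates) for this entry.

46%

Line A: tissue paper → 7.4; coated → 7.4.1; in rolls → 7.4.1.1. Scheduled 10%. No special measure applies. → 10%.
Line B: newsprint → 7.2; coated → 7.2.2; in rolls → 7.2.2.2. Scheduled 28%. Kestria agreement on 7.2: RVC ≥ 35% → 1% available; Kestria agreement on 7.1.2: 7.2.2.2 not covered; preferential 1%. → 1%.
Line C: tissue paper → 7.4; uncoated → 7.4.2; in sheets → 7.4.2.2. Scheduled 3%. Kestria agreement on 7.2: 7.4.2.2 not covered; Kestria agreement on 7.1.2: 7.4.2.2 not covered; anti-dumping (Kestria, 7.4): +32%; total 3% + 32% = 35%. → 35%.
Sum: 10% + 1% + 35% = 46%.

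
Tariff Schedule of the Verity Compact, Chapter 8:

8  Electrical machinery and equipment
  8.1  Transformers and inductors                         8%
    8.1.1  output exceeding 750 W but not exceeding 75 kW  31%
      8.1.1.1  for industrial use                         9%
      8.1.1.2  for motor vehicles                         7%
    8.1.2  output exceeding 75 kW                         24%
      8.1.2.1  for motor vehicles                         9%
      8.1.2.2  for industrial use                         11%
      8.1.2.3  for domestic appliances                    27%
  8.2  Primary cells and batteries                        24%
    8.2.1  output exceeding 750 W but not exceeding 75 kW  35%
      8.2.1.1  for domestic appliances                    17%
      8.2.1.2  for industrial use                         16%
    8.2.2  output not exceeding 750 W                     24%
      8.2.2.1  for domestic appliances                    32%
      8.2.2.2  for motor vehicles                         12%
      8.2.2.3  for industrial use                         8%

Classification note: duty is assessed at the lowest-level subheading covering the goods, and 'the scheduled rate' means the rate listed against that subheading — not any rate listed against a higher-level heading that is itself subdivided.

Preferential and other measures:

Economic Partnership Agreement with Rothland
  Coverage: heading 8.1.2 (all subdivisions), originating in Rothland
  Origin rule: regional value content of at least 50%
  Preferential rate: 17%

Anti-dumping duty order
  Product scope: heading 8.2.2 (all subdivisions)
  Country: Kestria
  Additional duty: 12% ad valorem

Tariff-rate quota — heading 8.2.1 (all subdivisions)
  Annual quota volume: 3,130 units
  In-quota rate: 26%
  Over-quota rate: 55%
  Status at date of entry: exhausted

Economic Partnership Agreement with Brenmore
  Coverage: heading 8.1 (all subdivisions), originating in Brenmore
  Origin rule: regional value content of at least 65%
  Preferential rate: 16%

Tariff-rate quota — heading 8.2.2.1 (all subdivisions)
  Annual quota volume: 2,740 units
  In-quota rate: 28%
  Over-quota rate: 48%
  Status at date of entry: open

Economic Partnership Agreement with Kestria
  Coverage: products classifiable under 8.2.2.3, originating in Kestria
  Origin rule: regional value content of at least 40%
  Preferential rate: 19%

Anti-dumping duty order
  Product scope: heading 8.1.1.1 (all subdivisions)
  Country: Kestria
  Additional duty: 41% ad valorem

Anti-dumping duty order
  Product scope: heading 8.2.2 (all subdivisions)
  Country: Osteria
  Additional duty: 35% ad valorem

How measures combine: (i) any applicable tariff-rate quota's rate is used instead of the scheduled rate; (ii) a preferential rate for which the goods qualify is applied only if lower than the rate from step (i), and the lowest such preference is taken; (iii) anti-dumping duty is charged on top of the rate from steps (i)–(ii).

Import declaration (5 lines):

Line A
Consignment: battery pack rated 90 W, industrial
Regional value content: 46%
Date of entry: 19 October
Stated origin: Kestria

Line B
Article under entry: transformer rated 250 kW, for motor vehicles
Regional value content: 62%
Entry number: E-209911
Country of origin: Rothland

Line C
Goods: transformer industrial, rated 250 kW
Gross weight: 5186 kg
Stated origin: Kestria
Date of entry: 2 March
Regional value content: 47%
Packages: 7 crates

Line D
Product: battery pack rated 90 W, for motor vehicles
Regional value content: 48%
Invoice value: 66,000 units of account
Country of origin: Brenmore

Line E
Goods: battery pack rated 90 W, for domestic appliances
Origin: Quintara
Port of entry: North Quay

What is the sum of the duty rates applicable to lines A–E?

Line A: battery pack → 8.2; rated 90 W → 8.2.2; industrial → 8.2.2.3. Scheduled 8%. Kestria agreement on 8.2.2.3: RVC ≥ 40% → 19% available; preference 19% not lower than 8% → no reduction; anti-dumping (Kestria, 8.2.2): +12%; total 8% + 12% = 20%. → 20%.
Line B: transformer → 8.1; rated 250 kW → 8.1.2; for motor vehicles → 8.1.2.1. Scheduled 9%. Rothland agreement on 8.1.2: RVC ≥ 50% → 17% available; preference 17% not lower than 9% → no reduction. → 9%.
Line C: transformer → 8.1; rated 250 kW → 8.1.2; industrial → 8.1.2.2. Scheduled 11%. Kestria agreement on 8.2.2.3: 8.1.2.2 not covered. → 11%.
Line D: battery pack → 8.2; rated 90 W → 8.2.2; for motor vehicles → 8.2.2.2. Scheduled 12%. Brenmore agreement on 8.1: 8.2.2.2 not covered. → 12%.
Line E: battery pack → 8.2; rated 90 W → 8.2.2; for domestic appliances → 8.2.2.1. Scheduled 32%. quota on 8.2.2.1 open → in-quota 28%. → 28%.
Sum: 20% + 9% + 11% + 12% + 28% = 80%.

80%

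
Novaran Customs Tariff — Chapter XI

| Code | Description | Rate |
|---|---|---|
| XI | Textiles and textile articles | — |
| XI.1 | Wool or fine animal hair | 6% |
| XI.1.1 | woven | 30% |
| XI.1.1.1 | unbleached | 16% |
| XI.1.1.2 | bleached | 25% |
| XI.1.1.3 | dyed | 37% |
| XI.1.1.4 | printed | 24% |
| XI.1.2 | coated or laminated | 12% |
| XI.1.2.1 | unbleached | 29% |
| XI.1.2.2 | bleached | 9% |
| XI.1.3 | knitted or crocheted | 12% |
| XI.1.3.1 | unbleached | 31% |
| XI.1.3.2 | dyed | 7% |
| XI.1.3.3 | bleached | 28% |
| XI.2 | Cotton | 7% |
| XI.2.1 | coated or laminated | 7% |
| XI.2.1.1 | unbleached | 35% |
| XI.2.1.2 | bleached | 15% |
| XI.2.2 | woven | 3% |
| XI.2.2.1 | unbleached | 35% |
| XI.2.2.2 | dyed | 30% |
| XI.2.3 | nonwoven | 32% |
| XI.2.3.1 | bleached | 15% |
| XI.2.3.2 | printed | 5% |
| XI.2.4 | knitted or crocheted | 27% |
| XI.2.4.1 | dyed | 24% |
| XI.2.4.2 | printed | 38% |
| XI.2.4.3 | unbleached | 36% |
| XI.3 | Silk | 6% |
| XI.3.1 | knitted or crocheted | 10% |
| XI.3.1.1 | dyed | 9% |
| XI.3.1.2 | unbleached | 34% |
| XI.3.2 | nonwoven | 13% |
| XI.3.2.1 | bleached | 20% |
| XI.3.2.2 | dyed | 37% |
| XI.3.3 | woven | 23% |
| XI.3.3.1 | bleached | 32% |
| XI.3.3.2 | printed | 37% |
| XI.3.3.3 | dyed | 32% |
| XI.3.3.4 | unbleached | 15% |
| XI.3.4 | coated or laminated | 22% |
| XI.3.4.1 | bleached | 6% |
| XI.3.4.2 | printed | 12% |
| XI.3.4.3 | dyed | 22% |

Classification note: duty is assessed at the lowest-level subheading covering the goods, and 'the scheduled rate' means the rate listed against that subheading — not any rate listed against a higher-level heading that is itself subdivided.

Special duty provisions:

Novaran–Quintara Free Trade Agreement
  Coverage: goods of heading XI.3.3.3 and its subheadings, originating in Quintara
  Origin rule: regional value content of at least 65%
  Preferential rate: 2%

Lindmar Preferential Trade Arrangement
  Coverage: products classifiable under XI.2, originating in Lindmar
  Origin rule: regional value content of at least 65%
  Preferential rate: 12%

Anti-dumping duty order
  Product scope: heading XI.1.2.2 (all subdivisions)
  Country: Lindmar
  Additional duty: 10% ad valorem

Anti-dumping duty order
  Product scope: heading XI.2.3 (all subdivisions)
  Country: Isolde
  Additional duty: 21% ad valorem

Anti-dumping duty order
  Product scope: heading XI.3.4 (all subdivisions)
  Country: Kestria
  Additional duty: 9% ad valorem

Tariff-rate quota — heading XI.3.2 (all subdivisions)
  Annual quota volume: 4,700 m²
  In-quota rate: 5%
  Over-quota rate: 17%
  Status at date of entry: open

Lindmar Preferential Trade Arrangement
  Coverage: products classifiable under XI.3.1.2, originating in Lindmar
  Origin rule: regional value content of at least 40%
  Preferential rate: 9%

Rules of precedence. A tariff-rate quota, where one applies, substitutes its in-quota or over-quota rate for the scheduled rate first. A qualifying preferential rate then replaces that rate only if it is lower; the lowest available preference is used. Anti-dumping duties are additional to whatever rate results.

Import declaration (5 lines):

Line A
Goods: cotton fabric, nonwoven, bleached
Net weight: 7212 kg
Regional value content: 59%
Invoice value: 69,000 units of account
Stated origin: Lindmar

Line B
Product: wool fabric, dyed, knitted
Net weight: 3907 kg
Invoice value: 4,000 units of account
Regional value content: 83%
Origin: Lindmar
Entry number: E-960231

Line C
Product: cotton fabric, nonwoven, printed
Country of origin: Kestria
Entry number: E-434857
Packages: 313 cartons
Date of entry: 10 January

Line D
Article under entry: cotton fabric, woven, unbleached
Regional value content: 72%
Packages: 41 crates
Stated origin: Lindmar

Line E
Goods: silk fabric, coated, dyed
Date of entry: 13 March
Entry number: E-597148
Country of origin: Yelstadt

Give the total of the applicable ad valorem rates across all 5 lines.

Line A: cotton → XI.2; nonwoven → XI.2.3; bleached → XI.2.3.1. Scheduled 15%. Lindmar agreement on XI.2: RVC < 65%; Lindmar agreement on XI.3.1.2: XI.2.3.1 not covered. → 15%.
Line B: wool → XI.1; knitted → XI.1.3; dyed → XI.1.3.2. Scheduled 7%. Lindmar agreement on XI.2: XI.1.3.2 not covered; Lindmar agreement on XI.3.1.2: XI.1.3.2 not covered. → 7%.
Line C: cotton → XI.2; nonwoven → XI.2.3; printed → XI.2.3.2. Scheduled 5%. No special measure applies. → 5%.
Line D: cotton → XI.2; woven → XI.2.2; unbleached → XI.2.2.1. Scheduled 35%. Lindmar agreement on XI.2: RVC ≥ 65% → 12% available; Lindmar agreement on XI.3.1.2: XI.2.2.1 not covered; preferential 12%. → 12%.
Line E: silk → XI.3; coated → XI.3.4; dyed → XI.3.4.3. Scheduled 22%. No special measure applies. → 22%.
Sum: 15% + 7% + 5% + 12% + 22% = 61%.

61%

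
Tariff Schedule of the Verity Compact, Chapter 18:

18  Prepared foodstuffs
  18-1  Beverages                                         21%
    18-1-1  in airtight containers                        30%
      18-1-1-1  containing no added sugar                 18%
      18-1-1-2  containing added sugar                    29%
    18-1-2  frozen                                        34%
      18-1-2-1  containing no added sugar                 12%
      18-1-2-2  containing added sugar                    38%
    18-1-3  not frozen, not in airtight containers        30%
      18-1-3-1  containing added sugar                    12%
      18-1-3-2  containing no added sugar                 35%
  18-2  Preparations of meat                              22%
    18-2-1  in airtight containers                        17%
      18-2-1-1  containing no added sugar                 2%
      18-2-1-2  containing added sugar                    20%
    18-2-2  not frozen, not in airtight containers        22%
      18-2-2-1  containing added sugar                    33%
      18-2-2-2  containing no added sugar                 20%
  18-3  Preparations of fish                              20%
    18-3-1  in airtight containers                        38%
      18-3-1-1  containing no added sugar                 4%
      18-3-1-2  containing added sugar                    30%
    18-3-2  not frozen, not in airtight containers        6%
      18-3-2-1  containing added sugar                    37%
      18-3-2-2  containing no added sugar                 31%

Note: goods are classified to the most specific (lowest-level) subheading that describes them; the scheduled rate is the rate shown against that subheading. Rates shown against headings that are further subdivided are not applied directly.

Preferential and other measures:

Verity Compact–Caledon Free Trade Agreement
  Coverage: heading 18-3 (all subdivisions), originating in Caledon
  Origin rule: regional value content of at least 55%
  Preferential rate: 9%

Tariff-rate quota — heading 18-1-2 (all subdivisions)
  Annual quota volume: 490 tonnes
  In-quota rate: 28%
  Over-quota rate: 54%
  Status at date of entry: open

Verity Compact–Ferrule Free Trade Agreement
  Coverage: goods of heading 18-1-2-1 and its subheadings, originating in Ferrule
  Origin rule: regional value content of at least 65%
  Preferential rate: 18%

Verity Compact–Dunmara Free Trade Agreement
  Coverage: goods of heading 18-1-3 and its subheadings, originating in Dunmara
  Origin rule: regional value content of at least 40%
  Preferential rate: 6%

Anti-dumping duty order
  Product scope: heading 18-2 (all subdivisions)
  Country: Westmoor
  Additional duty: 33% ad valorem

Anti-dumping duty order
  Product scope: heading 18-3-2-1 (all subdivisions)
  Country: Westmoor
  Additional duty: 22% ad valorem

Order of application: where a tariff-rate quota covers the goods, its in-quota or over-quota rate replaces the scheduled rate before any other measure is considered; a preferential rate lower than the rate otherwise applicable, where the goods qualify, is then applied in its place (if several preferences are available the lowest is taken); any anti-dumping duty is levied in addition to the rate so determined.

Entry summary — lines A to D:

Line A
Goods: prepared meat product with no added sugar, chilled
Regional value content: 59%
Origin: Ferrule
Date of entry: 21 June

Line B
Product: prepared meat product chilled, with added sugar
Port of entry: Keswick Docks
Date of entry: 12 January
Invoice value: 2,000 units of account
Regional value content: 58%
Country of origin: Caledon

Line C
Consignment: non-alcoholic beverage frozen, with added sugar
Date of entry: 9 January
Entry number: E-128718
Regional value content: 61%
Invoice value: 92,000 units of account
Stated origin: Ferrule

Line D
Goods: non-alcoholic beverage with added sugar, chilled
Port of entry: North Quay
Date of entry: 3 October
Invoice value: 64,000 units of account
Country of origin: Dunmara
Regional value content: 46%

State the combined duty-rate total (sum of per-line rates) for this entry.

87%

Line A: prepared meat product → 18-2; chilled → 18-2-2; with no added sugar → 18-2-2-2. Scheduled 20%. Ferrule agreement on 18-1-2-1: 18-2-2-2 not covered. → 20%.
Line B: prepared meat product → 18-2; chilled → 18-2-2; with added sugar → 18-2-2-1. Scheduled 33%. Caledon agreement on 18-3: 18-2-2-1 not covered. → 33%.
Line C: non-alcoholic beverage → 18-1; frozen → 18-1-2; with added sugar → 18-1-2-2. Scheduled 38%. quota on 18-1-2 open → in-quota 28%; Ferrule agreement on 18-1-2-1: 18-1-2-2 not covered. → 28%.
Line D: non-alcoholic beverage → 18-1; chilled → 18-1-3; with added sugar → 18-1-3-1. Scheduled 12%. Dunmara agreement on 18-1-3: RVC ≥ 40% → 6% available; preferential 6%. → 6%.
Sum: 20% + 33% + 28% + 6% = 87%.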